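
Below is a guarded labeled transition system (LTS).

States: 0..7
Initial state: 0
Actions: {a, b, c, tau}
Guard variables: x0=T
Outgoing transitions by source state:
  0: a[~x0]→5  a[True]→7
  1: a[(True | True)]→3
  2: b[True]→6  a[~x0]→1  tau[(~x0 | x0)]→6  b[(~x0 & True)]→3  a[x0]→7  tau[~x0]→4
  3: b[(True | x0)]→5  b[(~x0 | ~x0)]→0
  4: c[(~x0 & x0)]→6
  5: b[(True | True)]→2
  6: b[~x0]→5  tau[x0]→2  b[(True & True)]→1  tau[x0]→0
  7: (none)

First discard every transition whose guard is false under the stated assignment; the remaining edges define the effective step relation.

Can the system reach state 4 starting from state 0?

10 transition(s) survive guard evaluation.
Layer 0: {0}
Layer 1: {7}  total {0,7}
R = {0,7}

Answer: UNREACHABLE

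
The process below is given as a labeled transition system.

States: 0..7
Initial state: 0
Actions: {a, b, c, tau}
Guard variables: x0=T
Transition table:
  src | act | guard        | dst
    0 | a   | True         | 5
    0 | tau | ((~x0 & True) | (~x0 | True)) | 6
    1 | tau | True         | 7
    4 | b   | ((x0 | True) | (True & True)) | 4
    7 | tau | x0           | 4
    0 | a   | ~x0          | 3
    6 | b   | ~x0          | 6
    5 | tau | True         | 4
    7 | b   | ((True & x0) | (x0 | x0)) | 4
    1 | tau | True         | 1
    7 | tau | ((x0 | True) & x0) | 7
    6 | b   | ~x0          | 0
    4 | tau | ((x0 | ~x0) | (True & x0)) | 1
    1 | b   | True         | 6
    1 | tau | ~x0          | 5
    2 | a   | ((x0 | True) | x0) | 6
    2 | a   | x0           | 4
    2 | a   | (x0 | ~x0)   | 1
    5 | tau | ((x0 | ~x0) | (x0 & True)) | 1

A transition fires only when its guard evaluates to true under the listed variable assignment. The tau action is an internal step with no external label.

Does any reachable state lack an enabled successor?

Answer: DEADLOCK at state 6

Trace:
Reachable = {0,1,4,5,6,7}
  0: a→5  tau→6  [2 out]
  1: b→6  tau→1  tau→7  [3 out]
  4: b→4  tau→1  [2 out]
  5: tau→1  tau→4  [2 out]
  6: ∅  [deadlock]
  7: b→4  tau→4  tau→7  [3 out]
Path to 6: tau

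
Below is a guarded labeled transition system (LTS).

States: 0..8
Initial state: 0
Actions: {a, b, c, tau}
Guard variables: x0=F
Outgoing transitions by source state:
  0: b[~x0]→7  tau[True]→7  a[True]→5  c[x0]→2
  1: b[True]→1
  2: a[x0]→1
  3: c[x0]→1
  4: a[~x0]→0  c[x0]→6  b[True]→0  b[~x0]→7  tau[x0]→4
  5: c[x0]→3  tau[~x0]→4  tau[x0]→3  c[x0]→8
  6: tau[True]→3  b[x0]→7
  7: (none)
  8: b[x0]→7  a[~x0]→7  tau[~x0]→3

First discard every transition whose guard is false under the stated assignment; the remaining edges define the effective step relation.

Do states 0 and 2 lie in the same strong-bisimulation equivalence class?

Answer: NOT BISIMILAR

Trace:
Refine partition for ~:
  round 0: {{0,1,2,3,4,5,6,7,8}}
  round 1: {{0},{1},{2,3,7},{4},{5,6},{8}}
  round 2: {{0},{1},{2,3,7},{4},{5},{6},{8}}
7 equivalence class(es) (converged in 3)
0∈{0}, 2∈{2,3,7}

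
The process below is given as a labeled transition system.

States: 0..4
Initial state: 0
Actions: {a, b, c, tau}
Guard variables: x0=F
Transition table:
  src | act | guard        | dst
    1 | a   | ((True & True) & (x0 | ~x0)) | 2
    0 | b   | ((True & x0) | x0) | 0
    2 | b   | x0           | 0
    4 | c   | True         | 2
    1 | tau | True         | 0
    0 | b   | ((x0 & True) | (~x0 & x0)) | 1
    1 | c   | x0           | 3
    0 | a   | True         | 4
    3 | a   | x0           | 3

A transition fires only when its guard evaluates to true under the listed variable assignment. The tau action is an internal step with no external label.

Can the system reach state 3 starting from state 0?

After dropping false guards: 4 live edges.
L0 = {0}
L1 = {4}  total {0,4}
L2 = {2}  total {0,2,4}
Reach set: {0,2,4}

Answer: UNREACHABLE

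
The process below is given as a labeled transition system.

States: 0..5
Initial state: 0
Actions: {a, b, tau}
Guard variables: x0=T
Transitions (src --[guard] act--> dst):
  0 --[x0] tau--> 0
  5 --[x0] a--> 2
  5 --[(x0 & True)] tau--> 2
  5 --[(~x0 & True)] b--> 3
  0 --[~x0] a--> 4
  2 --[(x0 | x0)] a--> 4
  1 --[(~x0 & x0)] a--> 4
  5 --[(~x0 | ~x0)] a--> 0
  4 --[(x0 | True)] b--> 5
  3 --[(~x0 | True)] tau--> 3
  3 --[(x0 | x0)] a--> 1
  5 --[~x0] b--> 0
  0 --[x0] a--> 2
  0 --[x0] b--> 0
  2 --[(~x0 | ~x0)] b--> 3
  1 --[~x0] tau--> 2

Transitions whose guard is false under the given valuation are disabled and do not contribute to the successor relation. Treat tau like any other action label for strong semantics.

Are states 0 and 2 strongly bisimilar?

Answer: NOT BISIMILAR

Analysis:
Refine partition for ~:
  round 0: {{0,1,2,3,4,5}}
  round 1: {{0},{1},{2},{3,5},{4}}
  round 2: {{0},{1},{2},{3},{4},{5}}
stable after 3 split(s): 6 block(s)
[0]={0}  [2]={2}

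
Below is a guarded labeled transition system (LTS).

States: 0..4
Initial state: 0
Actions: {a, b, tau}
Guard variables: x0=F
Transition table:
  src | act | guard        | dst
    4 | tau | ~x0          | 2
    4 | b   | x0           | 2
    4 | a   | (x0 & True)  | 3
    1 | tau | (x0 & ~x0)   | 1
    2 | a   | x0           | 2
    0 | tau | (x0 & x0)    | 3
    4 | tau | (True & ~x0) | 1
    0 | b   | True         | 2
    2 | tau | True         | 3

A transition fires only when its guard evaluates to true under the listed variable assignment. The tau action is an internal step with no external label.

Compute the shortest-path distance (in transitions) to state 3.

Layered search for 3:
  depth 0: {0}
  depth 1: {2}
  depth 2: {3}
depth(3)=2, e.g. b·tau

Answer: 2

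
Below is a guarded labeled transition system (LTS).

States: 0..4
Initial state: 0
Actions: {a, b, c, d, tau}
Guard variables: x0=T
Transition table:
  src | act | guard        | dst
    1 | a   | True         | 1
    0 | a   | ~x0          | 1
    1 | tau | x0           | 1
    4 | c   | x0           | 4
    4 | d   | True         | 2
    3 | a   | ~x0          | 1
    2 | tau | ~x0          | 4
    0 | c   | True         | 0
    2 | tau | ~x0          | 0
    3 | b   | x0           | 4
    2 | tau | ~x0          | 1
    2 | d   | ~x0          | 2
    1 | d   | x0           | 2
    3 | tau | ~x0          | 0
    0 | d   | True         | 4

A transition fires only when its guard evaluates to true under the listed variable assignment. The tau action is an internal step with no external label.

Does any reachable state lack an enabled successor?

Answer: DEADLOCK at state 2

Analysis:
Reachable = {0,2,4}
  0: c→0  d→4  [deg 2]
  2: ∅  [deadlock]
  4: c→4  d→2  [deg 2]
witness 2: d·d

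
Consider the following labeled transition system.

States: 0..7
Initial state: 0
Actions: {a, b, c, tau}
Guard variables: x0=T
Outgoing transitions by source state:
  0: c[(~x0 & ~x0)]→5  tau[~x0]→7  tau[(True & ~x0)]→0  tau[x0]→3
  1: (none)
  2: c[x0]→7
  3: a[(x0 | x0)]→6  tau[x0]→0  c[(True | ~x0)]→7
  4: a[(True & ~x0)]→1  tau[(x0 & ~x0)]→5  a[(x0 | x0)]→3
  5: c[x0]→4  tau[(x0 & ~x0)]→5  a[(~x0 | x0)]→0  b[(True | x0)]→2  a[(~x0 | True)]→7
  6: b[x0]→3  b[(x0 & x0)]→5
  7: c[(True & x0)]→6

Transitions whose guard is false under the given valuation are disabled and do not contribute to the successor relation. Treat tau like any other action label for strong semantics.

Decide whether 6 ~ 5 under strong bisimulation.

Answer: NOT BISIMILAR

Trace:
Compute ~ classes (split until stable):
  round 0: {{0,1,2,3,4,5,6,7}}
  round 1: {{0},{1},{2,7},{3},{4},{5},{6}}
  round 2: {{0},{1},{2},{3},{4},{5},{6},{7}}
8 equivalence class(es) (converged in 3)
class of 6: {6}; class of 5: {5}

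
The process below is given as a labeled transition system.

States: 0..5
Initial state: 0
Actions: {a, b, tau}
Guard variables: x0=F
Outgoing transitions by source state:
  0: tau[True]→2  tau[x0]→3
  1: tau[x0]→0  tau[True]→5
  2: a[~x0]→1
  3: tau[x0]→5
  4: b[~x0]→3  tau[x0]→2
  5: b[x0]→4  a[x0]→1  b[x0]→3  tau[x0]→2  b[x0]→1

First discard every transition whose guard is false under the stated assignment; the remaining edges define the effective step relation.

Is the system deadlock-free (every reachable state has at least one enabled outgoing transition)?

R = {0,1,2,5}
  0: tau→2  [1 exit(s)]
  1: tau→5  [1 exit(s)]
  2: a→1  [1 exit(s)]
  5: ∅  [deadlock]
trace reaching 5: tau·a·tau

Answer: DEADLOCK at state 5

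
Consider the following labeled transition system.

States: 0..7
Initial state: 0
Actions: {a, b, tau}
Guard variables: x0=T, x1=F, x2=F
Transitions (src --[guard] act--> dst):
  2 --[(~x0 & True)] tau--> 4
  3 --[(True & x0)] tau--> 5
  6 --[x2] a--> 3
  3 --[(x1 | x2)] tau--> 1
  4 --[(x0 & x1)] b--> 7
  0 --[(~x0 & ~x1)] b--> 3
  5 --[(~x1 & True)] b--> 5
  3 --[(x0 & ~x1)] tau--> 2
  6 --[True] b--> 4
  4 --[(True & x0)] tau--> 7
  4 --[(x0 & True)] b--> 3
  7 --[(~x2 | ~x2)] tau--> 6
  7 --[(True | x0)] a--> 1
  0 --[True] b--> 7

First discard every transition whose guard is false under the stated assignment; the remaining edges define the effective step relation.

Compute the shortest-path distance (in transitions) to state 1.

Breadth-first toward 1:
  L0 = {0}
  L1 = {7}
  L2 = {1,6}
1 enters at depth 2; path b·a

Answer: 2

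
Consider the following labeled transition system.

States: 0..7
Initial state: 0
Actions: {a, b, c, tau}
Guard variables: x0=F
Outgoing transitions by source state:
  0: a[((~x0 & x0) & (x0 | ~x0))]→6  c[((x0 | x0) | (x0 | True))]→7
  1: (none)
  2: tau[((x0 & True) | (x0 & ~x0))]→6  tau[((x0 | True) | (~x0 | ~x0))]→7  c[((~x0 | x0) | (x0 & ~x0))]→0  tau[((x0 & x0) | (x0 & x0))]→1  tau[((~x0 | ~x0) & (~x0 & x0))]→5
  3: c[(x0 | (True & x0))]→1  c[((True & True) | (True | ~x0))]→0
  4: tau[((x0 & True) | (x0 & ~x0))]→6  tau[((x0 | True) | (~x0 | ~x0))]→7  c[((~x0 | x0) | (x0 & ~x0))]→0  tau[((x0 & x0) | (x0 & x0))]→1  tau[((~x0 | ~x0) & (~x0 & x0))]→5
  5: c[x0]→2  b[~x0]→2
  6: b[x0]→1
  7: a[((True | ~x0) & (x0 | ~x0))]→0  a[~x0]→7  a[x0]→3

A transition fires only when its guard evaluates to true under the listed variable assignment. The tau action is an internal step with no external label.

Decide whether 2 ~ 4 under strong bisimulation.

Refine partition for ~:
  π0 = {{0,1,2,3,4,5,6,7}}
  π1 = {{0,3},{1,6},{2,4},{5},{7}}
  π2 = {{0},{1,6},{2,4},{3},{5},{7}}
Fixed point at round 3; 6 class(es).
class of 2: {2,4}; class of 4: {2,4}

Answer: BISIMILAR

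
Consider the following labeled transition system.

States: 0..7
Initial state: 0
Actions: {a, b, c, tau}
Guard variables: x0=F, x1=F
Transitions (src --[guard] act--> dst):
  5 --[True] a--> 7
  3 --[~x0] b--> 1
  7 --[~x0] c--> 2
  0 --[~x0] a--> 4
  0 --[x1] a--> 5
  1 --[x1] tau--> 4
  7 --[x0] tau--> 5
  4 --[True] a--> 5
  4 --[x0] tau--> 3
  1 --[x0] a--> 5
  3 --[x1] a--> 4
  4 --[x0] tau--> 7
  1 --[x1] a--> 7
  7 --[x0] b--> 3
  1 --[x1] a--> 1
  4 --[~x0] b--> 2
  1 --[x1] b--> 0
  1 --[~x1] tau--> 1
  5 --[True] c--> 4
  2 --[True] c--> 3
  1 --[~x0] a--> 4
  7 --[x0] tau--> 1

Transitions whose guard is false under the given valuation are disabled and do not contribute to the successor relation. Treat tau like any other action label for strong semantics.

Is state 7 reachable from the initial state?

Answer: REACHABLE

Analysis:
Guard filter leaves 10 enabled edge(s).
depth 0: {0}
depth 1: {4}  cumulative {0,4}
depth 2: {2,5}  cumulative {0,2,4,5}
depth 3: {3,7}  cumulative {0,2,3,4,5,7}
depth 4: {1}  cumulative {0,1,2,3,4,5,7}
Reach set: {0,1,2,3,4,5,7}
trace reaching 7: a·a·a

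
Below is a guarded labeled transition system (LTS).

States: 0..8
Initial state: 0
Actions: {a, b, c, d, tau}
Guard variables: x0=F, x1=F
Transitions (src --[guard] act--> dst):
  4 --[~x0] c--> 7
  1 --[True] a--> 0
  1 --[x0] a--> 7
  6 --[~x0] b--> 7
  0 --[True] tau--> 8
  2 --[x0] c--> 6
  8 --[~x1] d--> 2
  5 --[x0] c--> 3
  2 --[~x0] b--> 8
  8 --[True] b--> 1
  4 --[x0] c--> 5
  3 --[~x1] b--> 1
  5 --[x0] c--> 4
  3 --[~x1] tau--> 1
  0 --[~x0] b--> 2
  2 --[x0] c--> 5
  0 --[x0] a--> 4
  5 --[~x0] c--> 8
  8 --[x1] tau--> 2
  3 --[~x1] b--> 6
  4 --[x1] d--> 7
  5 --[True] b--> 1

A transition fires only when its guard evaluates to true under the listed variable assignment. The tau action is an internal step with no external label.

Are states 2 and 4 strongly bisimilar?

Answer: NOT BISIMILAR

Working:
Compute ~ classes (split until stable):
  P[0] = {{0,1,2,3,4,5,6,7,8}}
  P[1] = {{0,3},{1},{2,6},{4},{5},{7},{8}}
  P[2] = {{0},{1},{2},{3},{4},{5},{6},{7},{8}}
9 equivalence class(es) (converged in 3)
[2]={2}  [4]={4}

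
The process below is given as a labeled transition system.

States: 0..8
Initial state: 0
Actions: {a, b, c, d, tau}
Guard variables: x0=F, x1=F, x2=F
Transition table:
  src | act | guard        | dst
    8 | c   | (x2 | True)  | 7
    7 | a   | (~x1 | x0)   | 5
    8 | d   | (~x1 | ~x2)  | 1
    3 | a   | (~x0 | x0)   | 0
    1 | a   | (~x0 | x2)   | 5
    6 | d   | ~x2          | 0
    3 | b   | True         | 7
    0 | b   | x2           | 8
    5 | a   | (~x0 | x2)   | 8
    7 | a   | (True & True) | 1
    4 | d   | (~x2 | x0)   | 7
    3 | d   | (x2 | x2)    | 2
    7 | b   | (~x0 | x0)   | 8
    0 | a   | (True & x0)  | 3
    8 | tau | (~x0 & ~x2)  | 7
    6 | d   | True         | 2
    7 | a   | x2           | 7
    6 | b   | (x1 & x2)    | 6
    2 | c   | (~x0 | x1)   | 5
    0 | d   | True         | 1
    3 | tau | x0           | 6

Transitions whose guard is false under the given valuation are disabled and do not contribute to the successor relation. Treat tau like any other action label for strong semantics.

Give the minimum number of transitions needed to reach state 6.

BFS to 6:
  Layer 0: {0}
  Layer 1: {1}
  Layer 2: {5}
  Layer 3: {8}
  Layer 4: {7}
6 never appears.

Answer: UNREACHABLE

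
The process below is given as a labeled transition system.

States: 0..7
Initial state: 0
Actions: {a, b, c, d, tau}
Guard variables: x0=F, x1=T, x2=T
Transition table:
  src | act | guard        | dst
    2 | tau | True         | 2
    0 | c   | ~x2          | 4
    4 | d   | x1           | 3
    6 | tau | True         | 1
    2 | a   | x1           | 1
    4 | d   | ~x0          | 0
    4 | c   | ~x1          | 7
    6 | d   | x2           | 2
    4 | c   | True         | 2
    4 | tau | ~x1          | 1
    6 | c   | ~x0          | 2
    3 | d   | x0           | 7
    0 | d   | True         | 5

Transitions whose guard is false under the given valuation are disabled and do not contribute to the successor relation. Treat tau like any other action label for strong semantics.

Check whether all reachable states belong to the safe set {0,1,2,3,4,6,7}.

Answer: INVARIANT VIOLATED at state 5

Trace:
Allowed set {0,1,2,3,4,6,7}
Reach set: {0,5}
  0: ✓
  5: ✗ unsafe
reach 5 via d — violates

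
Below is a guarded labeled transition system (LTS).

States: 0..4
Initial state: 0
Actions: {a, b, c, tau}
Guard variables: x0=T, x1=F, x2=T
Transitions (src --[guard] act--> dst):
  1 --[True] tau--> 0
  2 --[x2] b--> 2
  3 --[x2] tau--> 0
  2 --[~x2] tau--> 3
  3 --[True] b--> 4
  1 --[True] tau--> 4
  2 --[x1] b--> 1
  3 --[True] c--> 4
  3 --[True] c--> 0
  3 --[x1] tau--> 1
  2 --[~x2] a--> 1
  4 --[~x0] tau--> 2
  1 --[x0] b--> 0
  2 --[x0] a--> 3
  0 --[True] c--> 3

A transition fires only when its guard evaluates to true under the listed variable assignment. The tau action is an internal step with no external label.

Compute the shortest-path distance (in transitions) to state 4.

Answer: 2

Analysis:
Layered search for 4:
  L0 = {0}
  L1 = {3}
  L2 = {4}
first hit 4 at d=2 via c·b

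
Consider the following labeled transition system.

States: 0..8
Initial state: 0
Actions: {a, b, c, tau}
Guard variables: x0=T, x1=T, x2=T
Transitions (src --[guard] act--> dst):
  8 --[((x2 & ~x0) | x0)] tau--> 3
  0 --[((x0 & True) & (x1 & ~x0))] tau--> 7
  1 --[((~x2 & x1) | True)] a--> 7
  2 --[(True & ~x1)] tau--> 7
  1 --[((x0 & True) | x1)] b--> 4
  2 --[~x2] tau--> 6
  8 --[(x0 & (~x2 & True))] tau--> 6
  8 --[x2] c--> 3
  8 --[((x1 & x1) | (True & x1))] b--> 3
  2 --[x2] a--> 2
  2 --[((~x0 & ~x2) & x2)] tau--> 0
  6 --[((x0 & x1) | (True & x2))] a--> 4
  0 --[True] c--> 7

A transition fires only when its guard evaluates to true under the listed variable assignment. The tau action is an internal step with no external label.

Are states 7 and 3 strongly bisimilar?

Compute ~ classes (split until stable):
  round 0: {{0,1,2,3,4,5,6,7,8}}
  round 1: {{0},{1},{2,6},{3,4,5,7},{8}}
  round 2: {{0},{1},{2},{3,4,5,7},{6},{8}}
6 equivalence class(es) (converged in 3)
class of 7: {3,4,5,7}; class of 3: {3,4,5,7}

Answer: BISIMILAR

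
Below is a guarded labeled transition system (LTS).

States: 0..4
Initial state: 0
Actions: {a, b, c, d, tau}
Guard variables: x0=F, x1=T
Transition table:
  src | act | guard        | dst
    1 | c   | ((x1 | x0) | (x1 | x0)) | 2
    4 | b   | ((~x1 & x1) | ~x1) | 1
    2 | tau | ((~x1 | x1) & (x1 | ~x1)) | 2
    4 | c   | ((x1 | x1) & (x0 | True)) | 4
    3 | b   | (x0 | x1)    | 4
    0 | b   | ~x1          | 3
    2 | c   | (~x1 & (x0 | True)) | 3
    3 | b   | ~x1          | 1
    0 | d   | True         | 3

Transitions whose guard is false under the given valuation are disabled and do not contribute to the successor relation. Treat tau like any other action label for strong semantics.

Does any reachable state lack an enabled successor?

Answer: DEADLOCK-FREE

Working:
Reachable = {0,3,4}
  0: d→3  [deg 1]
  3: b→4  [deg 1]
  4: c→4  [deg 1]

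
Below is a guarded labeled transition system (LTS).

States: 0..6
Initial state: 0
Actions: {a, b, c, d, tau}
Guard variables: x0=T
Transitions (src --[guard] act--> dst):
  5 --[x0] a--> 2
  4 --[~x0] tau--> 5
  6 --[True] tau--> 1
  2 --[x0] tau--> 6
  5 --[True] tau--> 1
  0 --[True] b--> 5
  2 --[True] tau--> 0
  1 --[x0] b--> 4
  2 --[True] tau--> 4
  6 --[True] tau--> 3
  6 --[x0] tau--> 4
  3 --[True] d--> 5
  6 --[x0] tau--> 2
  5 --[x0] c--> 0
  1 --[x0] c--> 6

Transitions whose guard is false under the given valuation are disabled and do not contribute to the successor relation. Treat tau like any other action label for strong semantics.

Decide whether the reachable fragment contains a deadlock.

Reachable = {0,1,2,3,4,5,6}
  0: b→5  [1 exit(s)]
  1: b→4  c→6  [2 exit(s)]
  2: tau→0  tau→4  tau→6  [3 exit(s)]
  3: d→5  [1 exit(s)]
  4: ∅  [deadlock]
  5: a→2  c→0  tau→1  [3 exit(s)]
  6: tau→1  tau→2  tau→3  tau→4  [4 exit(s)]
Path to 4: b·a·tau

Answer: DEADLOCK at state 4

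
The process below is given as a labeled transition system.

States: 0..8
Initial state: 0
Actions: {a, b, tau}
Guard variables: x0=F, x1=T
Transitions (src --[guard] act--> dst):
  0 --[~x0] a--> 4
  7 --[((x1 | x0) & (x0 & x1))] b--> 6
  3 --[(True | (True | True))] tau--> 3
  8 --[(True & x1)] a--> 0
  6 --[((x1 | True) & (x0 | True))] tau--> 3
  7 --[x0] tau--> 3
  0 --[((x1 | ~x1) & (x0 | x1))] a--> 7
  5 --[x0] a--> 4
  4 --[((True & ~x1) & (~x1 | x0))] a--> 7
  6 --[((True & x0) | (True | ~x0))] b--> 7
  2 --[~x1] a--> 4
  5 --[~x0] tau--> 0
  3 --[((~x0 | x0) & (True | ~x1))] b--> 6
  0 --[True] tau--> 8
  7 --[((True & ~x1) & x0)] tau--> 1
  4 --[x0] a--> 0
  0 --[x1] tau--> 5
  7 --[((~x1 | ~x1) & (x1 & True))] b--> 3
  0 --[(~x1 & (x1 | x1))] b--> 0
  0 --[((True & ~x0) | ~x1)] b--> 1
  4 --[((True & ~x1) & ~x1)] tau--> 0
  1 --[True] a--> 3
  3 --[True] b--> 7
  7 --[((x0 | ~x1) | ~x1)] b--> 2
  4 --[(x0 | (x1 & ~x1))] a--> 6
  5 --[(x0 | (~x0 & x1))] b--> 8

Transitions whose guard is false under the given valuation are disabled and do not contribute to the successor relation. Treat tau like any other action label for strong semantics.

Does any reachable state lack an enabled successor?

Reachable = {0,1,3,4,5,6,7,8}
  0: a→4  a→7  b→1  tau→5  tau→8  [5 out]
  1: a→3  [1 out]
  3: b→6  b→7  tau→3  [3 out]
  4: ∅  [no exit]
  5: b→8  tau→0  [2 out]
  6: b→7  tau→3  [2 out]
  7: ∅  [no exit]
  8: a→0  [1 out]
trace reaching 4: a

Answer: DEADLOCK at state 4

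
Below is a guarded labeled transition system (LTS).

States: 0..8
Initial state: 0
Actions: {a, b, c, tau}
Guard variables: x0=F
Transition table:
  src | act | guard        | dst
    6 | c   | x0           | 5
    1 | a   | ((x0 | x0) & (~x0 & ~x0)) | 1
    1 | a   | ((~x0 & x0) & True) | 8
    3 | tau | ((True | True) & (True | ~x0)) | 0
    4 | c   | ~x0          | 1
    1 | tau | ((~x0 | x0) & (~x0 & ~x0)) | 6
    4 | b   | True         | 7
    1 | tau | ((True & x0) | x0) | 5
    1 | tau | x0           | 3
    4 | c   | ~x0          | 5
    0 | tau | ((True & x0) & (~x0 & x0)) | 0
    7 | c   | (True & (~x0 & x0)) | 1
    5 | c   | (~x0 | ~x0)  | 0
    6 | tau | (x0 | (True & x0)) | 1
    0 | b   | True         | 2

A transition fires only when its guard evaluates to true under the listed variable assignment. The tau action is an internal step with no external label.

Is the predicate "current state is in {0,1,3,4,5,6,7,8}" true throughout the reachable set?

Answer: INVARIANT VIOLATED at state 2

Trace:
Inv-set: {0,1,3,4,5,6,7,8}
Reach set: {0,2}
  0: ok
  2: VIOLATES
witness against invariant: b → 2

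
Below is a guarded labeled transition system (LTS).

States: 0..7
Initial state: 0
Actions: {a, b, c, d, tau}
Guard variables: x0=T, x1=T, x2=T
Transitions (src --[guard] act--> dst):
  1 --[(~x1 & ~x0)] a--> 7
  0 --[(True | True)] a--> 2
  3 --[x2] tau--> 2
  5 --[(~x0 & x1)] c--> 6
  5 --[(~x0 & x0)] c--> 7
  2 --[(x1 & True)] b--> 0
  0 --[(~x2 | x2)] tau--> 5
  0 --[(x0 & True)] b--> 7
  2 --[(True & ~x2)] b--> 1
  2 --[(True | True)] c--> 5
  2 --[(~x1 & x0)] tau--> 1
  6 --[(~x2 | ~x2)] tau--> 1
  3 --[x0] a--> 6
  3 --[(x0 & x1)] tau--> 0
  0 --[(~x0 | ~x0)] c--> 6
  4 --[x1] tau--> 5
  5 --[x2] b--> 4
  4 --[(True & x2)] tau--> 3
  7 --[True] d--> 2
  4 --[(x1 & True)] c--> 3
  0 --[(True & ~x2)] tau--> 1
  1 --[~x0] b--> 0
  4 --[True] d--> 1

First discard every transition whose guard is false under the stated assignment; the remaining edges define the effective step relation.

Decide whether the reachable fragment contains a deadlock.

Answer: DEADLOCK at state 1

Trace:
Reach set: {0,1,2,3,4,5,6,7}
  0: a→2  b→7  tau→5  [deg 3]
  1: ∅  [no exit]
  2: b→0  c→5  [deg 2]
  3: a→6  tau→0  tau→2  [deg 3]
  4: c→3  d→1  tau→3  tau→5  [deg 4]
  5: b→4  [deg 1]
  6: ∅  [no exit]
  7: d→2  [deg 1]
witness 1: tau·b·d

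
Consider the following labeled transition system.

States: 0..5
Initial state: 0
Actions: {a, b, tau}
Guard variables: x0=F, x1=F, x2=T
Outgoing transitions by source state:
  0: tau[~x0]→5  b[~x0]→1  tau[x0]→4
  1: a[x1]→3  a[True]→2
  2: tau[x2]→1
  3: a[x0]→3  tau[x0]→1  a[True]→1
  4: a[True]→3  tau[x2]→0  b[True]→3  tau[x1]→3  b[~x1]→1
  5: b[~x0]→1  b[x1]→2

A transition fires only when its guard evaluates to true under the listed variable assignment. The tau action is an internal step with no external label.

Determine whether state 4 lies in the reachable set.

10 transition(s) survive guard evaluation.
Layer 0: {0}
Layer 1: {1,5}  cumulative {0,1,5}
Layer 2: {2}  cumulative {0,1,2,5}
Reach set: {0,1,2,5}

Answer: UNREACHABLE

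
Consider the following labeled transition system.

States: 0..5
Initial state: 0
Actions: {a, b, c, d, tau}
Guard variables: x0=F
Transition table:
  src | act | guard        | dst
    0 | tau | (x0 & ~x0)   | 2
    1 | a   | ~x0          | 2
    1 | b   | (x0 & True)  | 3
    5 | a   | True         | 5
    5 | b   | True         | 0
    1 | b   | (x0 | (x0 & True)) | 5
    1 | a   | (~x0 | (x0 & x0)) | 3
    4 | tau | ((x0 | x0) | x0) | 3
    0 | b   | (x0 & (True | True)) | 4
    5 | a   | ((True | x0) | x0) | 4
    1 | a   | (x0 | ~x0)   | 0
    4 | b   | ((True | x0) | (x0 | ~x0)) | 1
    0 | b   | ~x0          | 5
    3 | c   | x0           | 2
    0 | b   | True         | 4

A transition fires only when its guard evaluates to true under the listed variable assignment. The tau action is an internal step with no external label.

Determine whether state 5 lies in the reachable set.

Answer: REACHABLE

Trace:
9 transition(s) survive guard evaluation.
depth 0: {0}
depth 1: {4,5}  total {0,4,5}
depth 2: {1}  total {0,1,4,5}
depth 3: {2,3}  total {0,1,2,3,4,5}
R = {0,1,2,3,4,5}
trace reaching 5: b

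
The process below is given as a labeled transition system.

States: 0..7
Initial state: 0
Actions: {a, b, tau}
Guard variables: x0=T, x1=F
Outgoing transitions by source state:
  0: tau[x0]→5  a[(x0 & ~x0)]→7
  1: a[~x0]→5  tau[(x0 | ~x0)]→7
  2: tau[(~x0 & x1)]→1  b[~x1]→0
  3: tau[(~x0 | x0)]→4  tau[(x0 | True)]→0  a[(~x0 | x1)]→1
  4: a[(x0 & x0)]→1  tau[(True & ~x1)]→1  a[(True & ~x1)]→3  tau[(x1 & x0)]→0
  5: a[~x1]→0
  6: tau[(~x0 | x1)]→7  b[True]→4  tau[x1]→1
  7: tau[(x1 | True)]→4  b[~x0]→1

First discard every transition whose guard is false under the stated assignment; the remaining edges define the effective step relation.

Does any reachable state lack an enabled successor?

Answer: DEADLOCK-FREE

Working:
R = {0,5}
  0: tau→5  [deg 1]
  5: a→0  [deg 1]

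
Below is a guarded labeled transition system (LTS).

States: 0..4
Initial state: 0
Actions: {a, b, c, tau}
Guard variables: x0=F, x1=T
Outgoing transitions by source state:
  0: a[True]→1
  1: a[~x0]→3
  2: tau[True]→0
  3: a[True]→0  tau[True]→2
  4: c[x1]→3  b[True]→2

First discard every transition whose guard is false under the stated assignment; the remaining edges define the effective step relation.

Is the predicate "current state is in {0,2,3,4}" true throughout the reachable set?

Answer: INVARIANT VIOLATED at state 1

Trace:
Allowed set {0,2,3,4}
Reachable = {0,1,2,3}
  0: ✓
  1: ✗ unsafe
  2: ✓
  3: ✓
witness against invariant: a → 1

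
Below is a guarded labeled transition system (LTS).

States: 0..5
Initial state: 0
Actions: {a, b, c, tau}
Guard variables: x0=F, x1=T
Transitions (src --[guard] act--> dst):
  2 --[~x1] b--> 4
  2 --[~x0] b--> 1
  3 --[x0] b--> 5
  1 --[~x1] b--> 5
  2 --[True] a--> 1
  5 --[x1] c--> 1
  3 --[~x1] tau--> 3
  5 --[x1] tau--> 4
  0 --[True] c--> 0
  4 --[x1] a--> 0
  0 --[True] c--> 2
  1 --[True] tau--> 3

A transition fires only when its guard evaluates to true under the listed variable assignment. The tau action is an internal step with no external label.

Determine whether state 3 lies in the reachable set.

Answer: REACHABLE

Trace:
8 transition(s) survive guard evaluation.
L0 = {0}
L1 = {2}  total {0,2}
L2 = {1}  total {0,1,2}
L3 = {3}  total {0,1,2,3}
Reach set: {0,1,2,3}
witness 3: c·b·tau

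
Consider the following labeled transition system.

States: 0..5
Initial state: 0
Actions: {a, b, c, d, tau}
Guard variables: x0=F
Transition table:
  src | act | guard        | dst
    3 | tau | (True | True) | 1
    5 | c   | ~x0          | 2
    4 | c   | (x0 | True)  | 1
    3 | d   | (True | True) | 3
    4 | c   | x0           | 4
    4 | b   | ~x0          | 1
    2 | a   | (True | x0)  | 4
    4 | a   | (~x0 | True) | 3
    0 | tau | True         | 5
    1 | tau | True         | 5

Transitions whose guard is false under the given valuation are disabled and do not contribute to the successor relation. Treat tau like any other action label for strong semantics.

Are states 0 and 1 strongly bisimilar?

Answer: BISIMILAR

Analysis:
Compute ~ classes (split until stable):
  round 0: {{0,1,2,3,4,5}}
  round 1: {{0,1},{2},{3},{4},{5}}
5 equivalence class(es) (converged in 2)
0∈{0,1}, 1∈{0,1}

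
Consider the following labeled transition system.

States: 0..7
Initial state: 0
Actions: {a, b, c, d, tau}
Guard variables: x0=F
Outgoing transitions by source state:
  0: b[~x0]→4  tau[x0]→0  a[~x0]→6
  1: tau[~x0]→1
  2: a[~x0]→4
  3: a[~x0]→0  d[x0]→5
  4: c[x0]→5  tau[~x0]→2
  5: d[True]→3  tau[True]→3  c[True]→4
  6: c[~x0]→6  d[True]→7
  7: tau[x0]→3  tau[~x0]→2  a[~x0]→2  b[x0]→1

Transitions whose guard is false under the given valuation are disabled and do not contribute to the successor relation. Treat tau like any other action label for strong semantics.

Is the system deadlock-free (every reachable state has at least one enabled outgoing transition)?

Reachable = {0,2,4,6,7}
  0: a→6  b→4  [2 out]
  2: a→4  [1 out]
  4: tau→2  [1 out]
  6: c→6  d→7  [2 out]
  7: a→2  tau→2  [2 out]

Answer: DEADLOCK-FREE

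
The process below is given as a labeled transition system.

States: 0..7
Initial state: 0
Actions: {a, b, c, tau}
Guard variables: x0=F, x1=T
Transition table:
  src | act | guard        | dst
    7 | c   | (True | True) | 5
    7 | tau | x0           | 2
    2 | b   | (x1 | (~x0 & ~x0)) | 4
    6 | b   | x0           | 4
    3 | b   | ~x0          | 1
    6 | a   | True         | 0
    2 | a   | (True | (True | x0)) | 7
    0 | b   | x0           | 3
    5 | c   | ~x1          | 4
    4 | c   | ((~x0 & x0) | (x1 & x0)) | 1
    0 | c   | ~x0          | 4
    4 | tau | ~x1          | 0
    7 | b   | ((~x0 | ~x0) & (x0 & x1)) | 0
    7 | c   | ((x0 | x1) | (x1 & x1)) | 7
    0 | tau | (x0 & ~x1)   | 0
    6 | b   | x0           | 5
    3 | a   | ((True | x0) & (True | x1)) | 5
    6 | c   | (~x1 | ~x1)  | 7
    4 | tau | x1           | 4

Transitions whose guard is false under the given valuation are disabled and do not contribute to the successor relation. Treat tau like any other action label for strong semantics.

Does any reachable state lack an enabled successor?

Answer: DEADLOCK-FREE

Trace:
Reachable = {0,4}
  0: c→4  [1 exit(s)]
  4: tau→4  [1 exit(s)]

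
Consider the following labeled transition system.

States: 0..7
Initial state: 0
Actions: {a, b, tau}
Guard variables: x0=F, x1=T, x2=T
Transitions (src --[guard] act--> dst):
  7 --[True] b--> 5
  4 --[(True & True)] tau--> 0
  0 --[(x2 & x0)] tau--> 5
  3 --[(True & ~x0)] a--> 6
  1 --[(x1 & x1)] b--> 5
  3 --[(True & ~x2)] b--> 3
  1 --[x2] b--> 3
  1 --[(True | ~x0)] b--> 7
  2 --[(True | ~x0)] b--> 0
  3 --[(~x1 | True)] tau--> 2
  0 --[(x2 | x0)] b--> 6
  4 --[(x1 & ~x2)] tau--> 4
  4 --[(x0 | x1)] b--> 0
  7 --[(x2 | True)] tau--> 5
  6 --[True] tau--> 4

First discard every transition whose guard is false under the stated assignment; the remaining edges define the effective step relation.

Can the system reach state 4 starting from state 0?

Answer: REACHABLE

Working:
After dropping false guards: 12 live edges.
L0 = {0}
L1 = {6}  now seen {0,6}
L2 = {4}  now seen {0,4,6}
Reachable = {0,4,6}
Path to 4: b·tau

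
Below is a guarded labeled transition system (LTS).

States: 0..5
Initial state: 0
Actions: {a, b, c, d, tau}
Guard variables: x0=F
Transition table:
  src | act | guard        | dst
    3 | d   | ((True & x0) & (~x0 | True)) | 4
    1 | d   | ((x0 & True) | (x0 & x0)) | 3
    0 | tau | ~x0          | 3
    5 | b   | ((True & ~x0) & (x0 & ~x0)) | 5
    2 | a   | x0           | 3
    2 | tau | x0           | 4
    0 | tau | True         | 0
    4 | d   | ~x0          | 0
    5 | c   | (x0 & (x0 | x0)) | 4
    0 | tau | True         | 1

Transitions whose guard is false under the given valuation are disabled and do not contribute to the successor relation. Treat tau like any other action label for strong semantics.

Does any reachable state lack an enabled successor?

R = {0,1,3}
  0: tau→0  tau→1  tau→3  [deg 3]
  1: ∅  [deadlock]
  3: ∅  [deadlock]
Path to 1: tau

Answer: DEADLOCK at state 1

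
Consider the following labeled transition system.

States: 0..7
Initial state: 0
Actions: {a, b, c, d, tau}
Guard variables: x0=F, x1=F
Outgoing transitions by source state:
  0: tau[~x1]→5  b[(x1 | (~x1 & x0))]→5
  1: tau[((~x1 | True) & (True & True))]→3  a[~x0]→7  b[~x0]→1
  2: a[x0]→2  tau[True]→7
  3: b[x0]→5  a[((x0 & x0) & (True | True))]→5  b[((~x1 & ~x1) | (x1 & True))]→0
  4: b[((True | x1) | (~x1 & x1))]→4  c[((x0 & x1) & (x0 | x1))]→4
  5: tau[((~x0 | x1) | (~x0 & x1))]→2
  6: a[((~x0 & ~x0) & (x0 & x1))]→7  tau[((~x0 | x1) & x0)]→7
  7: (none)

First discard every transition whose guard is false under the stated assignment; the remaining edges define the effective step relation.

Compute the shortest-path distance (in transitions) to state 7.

Answer: 3

Trace:
Layered search for 7:
  depth 0: {0}
  depth 1: {5}
  depth 2: {2}
  depth 3: {7}
7 enters at depth 3; path tau·tau·tau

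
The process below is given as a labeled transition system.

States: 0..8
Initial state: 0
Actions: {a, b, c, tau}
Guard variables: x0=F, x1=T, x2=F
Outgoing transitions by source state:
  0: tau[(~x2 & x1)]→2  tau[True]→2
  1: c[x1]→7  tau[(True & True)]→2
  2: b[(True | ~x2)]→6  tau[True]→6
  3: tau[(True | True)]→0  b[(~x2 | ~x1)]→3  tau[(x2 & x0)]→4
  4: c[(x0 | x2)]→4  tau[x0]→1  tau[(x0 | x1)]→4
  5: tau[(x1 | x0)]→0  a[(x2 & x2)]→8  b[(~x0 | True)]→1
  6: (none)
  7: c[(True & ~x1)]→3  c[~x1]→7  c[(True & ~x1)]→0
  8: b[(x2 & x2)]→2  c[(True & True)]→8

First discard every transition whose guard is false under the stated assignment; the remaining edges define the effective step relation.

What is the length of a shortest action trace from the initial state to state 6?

Breadth-first toward 6:
  depth 0: {0}
  depth 1: {2}
  depth 2: {6}
6 enters at depth 2; path tau·b

Answer: 2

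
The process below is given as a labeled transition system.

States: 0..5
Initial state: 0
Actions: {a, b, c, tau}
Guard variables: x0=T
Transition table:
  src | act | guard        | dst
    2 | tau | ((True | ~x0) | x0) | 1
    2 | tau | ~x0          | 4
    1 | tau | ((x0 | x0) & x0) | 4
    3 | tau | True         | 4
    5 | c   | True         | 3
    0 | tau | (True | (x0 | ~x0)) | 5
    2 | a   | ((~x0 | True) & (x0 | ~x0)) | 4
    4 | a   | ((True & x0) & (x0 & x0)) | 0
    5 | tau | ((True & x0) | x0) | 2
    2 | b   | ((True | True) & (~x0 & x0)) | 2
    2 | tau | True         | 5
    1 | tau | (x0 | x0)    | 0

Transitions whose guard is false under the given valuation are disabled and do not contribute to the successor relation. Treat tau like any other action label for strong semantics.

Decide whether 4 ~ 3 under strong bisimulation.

Bisimulation quotient by refinement:
  P[0] = {{0,1,2,3,4,5}}
  P[1] = {{0,1,3},{2},{4},{5}}
  P[2] = {{0},{1},{2},{3},{4},{5}}
Fixed point at round 3; 6 class(es).
4∈{4}, 3∈{3}

Answer: NOT BISIMILAR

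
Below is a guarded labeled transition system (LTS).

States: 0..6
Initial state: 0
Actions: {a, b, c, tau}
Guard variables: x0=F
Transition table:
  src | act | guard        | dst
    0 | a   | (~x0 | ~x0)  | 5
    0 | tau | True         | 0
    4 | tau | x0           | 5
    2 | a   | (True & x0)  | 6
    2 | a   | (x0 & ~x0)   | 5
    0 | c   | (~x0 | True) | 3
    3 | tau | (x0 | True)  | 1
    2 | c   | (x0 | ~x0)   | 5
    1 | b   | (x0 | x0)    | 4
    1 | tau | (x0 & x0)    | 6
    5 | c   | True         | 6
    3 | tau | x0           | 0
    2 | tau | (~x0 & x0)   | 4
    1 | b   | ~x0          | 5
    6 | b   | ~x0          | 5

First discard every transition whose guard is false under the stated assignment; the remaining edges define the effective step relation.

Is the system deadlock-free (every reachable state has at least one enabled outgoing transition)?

Reachable = {0,1,3,5,6}
  0: a→5  c→3  tau→0  [deg 3]
  1: b→5  [deg 1]
  3: tau→1  [deg 1]
  5: c→6  [deg 1]
  6: b→5  [deg 1]

Answer: DEADLOCK-FREE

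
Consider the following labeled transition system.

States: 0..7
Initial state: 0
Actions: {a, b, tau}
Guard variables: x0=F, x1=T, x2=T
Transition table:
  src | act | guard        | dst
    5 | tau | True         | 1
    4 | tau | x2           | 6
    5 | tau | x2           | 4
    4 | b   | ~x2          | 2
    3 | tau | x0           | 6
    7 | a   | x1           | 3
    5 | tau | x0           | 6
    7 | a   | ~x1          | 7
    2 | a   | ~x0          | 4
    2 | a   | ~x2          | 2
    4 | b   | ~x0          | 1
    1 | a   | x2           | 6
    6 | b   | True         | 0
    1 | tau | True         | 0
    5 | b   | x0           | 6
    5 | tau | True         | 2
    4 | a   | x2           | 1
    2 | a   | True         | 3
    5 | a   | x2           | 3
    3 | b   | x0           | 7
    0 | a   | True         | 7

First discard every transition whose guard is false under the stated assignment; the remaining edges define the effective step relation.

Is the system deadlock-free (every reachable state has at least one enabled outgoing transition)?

Reach set: {0,3,7}
  0: a→7  [1 exit(s)]
  3: ∅  [deadlock]
  7: a→3  [1 exit(s)]
trace reaching 3: a·a

Answer: DEADLOCK at state 3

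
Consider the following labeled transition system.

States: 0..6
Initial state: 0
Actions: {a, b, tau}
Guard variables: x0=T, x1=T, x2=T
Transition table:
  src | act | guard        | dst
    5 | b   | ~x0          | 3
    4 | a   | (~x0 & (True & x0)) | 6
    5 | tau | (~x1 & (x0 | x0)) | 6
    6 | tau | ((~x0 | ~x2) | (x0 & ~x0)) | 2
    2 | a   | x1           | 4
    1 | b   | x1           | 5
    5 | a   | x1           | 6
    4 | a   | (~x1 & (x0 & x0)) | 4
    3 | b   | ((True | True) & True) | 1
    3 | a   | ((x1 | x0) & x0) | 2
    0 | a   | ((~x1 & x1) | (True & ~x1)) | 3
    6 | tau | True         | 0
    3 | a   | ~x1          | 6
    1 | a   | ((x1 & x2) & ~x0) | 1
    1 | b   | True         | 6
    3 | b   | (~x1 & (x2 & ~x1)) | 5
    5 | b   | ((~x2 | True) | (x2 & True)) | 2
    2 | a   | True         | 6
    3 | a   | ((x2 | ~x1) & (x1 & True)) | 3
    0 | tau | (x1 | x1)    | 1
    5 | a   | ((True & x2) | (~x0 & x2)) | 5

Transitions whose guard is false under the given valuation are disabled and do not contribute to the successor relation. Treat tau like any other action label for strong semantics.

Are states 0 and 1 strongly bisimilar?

Answer: NOT BISIMILAR

Trace:
Compute ~ classes (split until stable):
  π0 = {{0,1,2,3,4,5,6}}
  π1 = {{0,6},{1},{2},{3,5},{4}}
  π2 = {{0},{1},{2},{3},{4},{5},{6}}
stable after 3 split(s): 7 block(s)
0∈{0}, 1∈{1}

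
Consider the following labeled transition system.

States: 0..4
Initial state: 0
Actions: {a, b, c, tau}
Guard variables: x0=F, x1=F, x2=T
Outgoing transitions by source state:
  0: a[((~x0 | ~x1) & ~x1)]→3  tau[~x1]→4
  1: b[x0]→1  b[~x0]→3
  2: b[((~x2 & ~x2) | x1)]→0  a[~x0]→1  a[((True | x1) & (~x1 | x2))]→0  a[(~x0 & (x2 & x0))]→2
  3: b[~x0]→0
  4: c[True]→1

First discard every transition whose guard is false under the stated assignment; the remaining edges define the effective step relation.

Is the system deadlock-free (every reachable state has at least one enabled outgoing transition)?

R = {0,1,3,4}
  0: a→3  tau→4  [deg 2]
  1: b→3  [deg 1]
  3: b→0  [deg 1]
  4: c→1  [deg 1]

Answer: DEADLOCK-FREE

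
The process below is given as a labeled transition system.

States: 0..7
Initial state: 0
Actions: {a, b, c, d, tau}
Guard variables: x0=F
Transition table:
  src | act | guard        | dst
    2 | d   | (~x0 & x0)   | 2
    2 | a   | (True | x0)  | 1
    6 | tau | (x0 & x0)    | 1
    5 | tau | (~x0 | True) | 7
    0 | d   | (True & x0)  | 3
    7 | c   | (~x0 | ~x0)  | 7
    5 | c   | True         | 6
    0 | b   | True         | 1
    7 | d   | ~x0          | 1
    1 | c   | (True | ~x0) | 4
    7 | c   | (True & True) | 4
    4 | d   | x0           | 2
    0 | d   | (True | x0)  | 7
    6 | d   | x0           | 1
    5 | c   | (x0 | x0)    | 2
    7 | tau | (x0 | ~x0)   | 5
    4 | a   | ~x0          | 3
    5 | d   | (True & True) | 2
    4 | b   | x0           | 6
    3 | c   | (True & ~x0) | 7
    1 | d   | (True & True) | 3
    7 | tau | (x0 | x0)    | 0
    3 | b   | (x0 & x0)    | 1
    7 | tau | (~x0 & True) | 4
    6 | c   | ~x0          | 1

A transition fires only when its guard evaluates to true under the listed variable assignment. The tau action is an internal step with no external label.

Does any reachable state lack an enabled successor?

Answer: DEADLOCK-FREE

Trace:
Reachable = {0,1,2,3,4,5,6,7}
  0: b→1  d→7  [2 out]
  1: c→4  d→3  [2 out]
  2: a→1  [1 out]
  3: c→7  [1 out]
  4: a→3  [1 out]
  5: c→6  d→2  tau→7  [3 out]
  6: c→1  [1 out]
  7: c→4  c→7  d→1  tau→4  tau→5  [5 out]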